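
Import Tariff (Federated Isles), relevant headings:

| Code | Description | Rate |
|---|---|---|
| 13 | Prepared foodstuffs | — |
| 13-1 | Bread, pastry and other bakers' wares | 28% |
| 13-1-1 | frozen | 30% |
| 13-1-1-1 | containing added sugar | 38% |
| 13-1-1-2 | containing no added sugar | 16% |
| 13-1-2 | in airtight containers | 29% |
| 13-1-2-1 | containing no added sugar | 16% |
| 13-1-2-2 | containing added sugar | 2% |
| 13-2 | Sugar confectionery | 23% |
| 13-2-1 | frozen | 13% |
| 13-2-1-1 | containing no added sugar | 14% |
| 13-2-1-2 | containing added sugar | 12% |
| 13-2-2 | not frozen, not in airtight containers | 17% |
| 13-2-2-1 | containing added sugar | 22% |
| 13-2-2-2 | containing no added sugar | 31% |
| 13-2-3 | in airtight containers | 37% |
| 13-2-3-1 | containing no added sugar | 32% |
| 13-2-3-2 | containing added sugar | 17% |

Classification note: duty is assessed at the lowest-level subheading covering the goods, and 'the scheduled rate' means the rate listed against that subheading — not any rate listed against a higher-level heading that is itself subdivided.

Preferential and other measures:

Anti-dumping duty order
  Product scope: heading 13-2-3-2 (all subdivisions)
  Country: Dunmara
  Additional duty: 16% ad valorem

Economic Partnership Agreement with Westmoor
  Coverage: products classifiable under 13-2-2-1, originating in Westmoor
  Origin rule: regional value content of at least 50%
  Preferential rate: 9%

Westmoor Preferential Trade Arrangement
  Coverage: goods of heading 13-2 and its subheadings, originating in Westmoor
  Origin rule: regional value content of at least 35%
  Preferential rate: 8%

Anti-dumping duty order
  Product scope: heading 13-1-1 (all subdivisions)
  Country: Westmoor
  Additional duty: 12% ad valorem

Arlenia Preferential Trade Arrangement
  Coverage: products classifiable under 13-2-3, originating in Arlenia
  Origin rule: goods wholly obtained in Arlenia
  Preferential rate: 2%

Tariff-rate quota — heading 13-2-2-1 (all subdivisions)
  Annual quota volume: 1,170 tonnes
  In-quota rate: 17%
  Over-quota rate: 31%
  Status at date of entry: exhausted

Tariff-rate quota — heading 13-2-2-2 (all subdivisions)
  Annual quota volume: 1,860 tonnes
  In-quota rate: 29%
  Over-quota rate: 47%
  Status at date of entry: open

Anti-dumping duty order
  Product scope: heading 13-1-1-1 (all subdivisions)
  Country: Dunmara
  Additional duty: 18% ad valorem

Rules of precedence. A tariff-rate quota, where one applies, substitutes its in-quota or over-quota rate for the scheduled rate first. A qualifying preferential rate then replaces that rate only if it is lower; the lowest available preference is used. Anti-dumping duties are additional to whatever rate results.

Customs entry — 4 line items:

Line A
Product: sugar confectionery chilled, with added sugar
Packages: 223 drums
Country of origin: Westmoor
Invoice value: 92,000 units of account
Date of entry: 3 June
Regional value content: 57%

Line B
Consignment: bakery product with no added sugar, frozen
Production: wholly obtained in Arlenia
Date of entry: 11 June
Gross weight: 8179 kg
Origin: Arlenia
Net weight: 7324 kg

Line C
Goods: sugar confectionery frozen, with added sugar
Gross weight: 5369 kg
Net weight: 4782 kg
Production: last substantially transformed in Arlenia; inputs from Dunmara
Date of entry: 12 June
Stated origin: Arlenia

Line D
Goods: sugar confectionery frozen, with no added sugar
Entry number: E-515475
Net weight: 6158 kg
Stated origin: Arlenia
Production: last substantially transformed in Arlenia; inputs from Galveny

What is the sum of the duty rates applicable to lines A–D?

Line A: sugar confectionery → 13-2; chilled → 13-2-2; with added sugar → 13-2-2-1. Scheduled 22%. quota on 13-2-2-1 exhausted → over-quota 31%; Westmoor agreement on 13-2-2-1: RVC ≥ 50% → 9% available; Westmoor agreement on 13-2: RVC ≥ 35% → 8% available; preferential 8%. → 8%.
Line B: bakery product → 13-1; frozen → 13-1-1; with no added sugar → 13-1-1-2. Scheduled 16%. Arlenia agreement on 13-2-3: 13-1-1-2 not covered. → 16%.
Line C: sugar confectionery → 13-2; frozen → 13-2-1; with added sugar → 13-2-1-2. Scheduled 12%. Arlenia agreement on 13-2-3: 13-2-1-2 not covered. → 12%.
Line D: sugar confectionery → 13-2; frozen → 13-2-1; with no added sugar → 13-2-1-1. Scheduled 14%. Arlenia agreement on 13-2-3: 13-2-1-1 not covered. → 14%.
Sum: 8% + 16% + 12% + 14% = 50%.

50%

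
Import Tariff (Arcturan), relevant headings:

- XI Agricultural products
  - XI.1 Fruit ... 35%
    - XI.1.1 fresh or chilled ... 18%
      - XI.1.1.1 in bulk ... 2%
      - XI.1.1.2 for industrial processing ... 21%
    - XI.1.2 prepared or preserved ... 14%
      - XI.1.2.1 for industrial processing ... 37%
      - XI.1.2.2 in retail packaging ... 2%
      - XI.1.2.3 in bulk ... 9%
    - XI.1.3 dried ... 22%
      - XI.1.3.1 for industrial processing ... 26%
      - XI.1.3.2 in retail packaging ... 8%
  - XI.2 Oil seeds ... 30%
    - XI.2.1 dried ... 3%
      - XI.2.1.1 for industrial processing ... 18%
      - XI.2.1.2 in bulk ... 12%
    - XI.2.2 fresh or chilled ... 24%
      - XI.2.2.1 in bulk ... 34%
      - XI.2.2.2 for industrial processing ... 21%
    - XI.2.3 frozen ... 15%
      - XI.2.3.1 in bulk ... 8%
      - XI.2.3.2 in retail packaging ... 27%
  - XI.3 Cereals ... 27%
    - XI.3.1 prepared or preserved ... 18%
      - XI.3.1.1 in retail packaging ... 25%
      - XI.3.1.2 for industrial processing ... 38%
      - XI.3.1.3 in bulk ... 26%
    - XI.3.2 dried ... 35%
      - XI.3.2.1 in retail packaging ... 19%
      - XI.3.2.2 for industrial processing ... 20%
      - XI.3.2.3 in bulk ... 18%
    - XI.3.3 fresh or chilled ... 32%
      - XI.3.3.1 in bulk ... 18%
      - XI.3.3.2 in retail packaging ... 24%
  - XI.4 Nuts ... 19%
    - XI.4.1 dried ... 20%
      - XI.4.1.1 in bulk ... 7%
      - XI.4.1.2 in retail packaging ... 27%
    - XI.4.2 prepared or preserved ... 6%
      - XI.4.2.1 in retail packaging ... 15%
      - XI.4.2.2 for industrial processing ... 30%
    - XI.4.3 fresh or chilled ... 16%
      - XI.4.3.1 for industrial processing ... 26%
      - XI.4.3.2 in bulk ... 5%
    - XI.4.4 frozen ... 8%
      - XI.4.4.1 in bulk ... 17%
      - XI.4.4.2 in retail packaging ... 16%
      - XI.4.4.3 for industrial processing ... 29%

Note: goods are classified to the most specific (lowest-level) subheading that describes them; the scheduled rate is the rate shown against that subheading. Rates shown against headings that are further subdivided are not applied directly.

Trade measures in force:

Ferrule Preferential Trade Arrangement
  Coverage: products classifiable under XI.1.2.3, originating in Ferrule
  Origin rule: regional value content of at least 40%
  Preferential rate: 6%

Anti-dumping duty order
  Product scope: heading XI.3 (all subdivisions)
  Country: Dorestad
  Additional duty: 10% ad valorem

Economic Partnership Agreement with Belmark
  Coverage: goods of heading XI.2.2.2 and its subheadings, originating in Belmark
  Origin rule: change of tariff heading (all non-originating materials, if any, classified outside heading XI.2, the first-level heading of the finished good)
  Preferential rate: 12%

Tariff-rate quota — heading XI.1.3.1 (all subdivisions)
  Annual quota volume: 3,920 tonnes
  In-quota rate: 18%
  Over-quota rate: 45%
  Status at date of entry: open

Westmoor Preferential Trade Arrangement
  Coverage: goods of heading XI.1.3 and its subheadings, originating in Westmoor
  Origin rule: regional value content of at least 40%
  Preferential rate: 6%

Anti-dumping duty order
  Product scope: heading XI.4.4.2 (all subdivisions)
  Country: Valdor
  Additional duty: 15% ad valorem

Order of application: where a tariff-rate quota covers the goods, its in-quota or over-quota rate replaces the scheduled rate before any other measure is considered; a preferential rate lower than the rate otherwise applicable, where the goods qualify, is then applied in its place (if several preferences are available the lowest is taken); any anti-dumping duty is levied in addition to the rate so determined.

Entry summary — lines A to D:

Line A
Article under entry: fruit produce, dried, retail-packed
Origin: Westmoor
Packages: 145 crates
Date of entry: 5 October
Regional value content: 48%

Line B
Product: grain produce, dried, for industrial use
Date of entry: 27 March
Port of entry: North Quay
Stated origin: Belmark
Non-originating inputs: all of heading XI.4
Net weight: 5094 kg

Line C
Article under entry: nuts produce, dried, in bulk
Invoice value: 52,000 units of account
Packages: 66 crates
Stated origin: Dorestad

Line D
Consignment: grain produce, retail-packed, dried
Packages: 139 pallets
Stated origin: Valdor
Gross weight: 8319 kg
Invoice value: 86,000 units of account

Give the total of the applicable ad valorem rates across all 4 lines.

Line A: fruit → XI.1; dried → XI.1.3; retail-packed → XI.1.3.2. Scheduled 8%. Westmoor agreement on XI.1.3: RVC ≥ 40% → 6% available; preferential 6%. → 6%.
Line B: grain → XI.3; dried → XI.3.2; for industrial use → XI.3.2.2. Scheduled 20%. Belmark agreement on XI.2.2.2: XI.3.2.2 not covered. → 20%.
Line C: nuts → XI.4; dried → XI.4.1; in bulk → XI.4.1.1. Scheduled 7%. No special measure applies. → 7%.
Line D: grain → XI.3; dried → XI.3.2; retail-packed → XI.3.2.1. Scheduled 19%. No special measure applies. → 19%.
Sum: 6% + 20% + 7% + 19% = 52%.

52%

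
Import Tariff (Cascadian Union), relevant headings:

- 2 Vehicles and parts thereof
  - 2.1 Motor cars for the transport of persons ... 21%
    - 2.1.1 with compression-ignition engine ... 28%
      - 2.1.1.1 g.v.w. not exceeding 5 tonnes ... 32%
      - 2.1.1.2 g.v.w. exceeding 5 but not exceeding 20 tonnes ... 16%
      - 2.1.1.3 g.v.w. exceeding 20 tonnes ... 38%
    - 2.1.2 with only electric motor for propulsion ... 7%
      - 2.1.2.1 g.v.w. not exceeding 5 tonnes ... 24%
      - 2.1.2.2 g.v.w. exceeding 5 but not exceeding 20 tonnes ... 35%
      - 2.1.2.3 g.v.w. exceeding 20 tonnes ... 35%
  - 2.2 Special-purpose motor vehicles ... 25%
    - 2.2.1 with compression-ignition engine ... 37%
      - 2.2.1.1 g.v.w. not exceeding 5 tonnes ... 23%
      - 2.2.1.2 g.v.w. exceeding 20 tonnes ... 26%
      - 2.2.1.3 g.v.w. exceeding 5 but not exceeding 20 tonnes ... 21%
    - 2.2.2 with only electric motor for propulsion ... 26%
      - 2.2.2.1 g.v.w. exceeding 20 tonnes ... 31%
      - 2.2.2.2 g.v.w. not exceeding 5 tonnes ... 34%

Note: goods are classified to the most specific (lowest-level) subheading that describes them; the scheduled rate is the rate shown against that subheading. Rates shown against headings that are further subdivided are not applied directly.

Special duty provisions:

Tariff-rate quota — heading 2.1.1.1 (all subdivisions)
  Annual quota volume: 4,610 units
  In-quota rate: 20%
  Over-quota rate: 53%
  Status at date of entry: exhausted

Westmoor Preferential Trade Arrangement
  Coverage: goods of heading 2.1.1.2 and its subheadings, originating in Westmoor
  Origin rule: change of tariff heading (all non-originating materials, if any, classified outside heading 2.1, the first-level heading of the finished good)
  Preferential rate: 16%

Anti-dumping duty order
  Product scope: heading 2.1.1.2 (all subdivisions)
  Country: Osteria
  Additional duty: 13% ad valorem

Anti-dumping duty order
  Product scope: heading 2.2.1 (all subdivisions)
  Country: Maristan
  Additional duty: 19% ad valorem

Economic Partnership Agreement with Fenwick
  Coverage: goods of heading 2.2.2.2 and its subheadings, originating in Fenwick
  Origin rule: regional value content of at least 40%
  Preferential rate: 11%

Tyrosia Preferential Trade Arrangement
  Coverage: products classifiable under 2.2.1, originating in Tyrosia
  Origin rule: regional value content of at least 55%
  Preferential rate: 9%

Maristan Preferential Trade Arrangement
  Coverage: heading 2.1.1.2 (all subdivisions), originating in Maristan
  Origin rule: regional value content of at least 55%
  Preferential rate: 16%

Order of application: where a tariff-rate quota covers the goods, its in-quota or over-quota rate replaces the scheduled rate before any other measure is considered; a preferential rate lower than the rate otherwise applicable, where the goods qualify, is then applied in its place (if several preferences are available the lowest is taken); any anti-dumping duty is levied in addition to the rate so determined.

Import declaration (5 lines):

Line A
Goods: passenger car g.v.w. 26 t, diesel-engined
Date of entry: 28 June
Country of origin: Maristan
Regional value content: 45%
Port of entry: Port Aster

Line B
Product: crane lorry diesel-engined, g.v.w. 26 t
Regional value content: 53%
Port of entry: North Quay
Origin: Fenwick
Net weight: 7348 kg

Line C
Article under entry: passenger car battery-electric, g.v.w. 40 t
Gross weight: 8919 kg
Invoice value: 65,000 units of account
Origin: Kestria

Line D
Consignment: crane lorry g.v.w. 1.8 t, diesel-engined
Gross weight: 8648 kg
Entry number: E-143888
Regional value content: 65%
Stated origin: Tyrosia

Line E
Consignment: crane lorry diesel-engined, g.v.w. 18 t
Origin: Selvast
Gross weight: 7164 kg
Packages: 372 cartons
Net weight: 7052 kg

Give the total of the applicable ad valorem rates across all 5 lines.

Line A: passenger car → 2.1; diesel-engined → 2.1.1; g.v.w. 26 t → 2.1.1.3. Scheduled 38%. Maristan agreement on 2.1.1.2: 2.1.1.3 not covered. → 38%.
Line B: crane lorry → 2.2; diesel-engined → 2.2.1; g.v.w. 26 t → 2.2.1.2. Scheduled 26%. Fenwick agreement on 2.2.2.2: 2.2.1.2 not covered. → 26%.
Line C: passenger car → 2.1; battery-electric → 2.1.2; g.v.w. 40 t → 2.1.2.3. Scheduled 35%. No special measure applies. → 35%.
Line D: crane lorry → 2.2; diesel-engined → 2.2.1; g.v.w. 1.8 t → 2.2.1.1. Scheduled 23%. Tyrosia agreement on 2.2.1: RVC ≥ 55% → 9% available; preferential 9%. → 9%.
Line E: crane lorry → 2.2; diesel-engined → 2.2.1; g.v.w. 18 t → 2.2.1.3. Scheduled 21%. No special measure applies. → 21%.
Sum: 38% + 26% + 35% + 9% + 21% = 129%.

129%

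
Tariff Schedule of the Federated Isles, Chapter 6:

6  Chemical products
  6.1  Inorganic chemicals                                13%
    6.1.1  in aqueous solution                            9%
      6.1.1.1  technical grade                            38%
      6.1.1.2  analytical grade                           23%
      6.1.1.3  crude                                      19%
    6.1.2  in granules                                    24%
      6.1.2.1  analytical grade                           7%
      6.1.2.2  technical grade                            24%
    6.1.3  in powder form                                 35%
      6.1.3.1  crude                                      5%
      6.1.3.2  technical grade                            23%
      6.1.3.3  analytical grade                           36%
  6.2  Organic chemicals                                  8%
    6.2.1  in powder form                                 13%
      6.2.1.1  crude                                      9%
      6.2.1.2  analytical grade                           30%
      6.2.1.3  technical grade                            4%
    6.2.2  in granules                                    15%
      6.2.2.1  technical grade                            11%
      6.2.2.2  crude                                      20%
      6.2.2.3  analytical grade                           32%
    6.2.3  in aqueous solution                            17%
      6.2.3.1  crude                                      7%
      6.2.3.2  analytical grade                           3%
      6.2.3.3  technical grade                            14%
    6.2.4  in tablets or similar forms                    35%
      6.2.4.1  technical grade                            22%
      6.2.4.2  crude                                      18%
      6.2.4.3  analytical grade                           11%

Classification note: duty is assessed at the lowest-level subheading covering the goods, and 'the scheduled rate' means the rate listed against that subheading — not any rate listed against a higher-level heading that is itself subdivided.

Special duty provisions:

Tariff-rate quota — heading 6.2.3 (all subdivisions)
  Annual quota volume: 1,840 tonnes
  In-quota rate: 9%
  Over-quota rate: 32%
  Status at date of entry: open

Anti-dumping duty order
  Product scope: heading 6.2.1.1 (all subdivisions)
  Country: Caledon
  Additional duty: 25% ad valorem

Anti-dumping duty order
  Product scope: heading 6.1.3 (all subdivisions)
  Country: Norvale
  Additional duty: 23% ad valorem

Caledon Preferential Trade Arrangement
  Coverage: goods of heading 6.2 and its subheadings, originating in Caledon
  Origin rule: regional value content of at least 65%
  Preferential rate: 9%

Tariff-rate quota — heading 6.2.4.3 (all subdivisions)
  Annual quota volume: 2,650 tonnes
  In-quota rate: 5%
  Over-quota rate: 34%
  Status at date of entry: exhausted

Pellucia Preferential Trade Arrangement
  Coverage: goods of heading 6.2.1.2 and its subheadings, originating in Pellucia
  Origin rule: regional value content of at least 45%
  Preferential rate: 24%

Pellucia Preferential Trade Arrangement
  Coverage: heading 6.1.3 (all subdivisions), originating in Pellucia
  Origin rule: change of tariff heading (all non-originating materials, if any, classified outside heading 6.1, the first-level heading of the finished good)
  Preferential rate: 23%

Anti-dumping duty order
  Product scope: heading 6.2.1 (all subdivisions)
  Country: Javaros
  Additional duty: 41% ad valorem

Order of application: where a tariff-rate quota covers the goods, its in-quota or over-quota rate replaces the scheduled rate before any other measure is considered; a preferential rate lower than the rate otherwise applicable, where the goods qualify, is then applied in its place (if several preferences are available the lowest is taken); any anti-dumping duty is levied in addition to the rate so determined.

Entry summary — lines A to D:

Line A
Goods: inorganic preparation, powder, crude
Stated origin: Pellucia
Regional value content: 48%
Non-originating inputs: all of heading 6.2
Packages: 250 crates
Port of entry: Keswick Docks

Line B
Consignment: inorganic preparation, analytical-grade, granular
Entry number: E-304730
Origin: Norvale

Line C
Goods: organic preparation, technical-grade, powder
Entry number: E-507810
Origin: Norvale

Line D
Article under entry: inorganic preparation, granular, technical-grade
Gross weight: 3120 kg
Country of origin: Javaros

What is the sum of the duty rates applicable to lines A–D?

Line A: inorganic → 6.1; powder → 6.1.3; crude → 6.1.3.1. Scheduled 5%. Pellucia agreement on 6.2.1.2: 6.1.3.1 not covered; Pellucia agreement on 6.1.3: CTH met → 23% available; preference 23% not lower than 5% → no reduction. → 5%.
Line B: inorganic → 6.1; granular → 6.1.2; analytical-grade → 6.1.2.1. Scheduled 7%. No special measure applies. → 7%.
Line C: organic → 6.2; powder → 6.2.1; technical-grade → 6.2.1.3. Scheduled 4%. No special measure applies. → 4%.
Line D: inorganic → 6.1; granular → 6.1.2; technical-grade → 6.1.2.2. Scheduled 24%. No special measure applies. → 24%.
Sum: 5% + 7% + 4% + 24% = 40%.

40%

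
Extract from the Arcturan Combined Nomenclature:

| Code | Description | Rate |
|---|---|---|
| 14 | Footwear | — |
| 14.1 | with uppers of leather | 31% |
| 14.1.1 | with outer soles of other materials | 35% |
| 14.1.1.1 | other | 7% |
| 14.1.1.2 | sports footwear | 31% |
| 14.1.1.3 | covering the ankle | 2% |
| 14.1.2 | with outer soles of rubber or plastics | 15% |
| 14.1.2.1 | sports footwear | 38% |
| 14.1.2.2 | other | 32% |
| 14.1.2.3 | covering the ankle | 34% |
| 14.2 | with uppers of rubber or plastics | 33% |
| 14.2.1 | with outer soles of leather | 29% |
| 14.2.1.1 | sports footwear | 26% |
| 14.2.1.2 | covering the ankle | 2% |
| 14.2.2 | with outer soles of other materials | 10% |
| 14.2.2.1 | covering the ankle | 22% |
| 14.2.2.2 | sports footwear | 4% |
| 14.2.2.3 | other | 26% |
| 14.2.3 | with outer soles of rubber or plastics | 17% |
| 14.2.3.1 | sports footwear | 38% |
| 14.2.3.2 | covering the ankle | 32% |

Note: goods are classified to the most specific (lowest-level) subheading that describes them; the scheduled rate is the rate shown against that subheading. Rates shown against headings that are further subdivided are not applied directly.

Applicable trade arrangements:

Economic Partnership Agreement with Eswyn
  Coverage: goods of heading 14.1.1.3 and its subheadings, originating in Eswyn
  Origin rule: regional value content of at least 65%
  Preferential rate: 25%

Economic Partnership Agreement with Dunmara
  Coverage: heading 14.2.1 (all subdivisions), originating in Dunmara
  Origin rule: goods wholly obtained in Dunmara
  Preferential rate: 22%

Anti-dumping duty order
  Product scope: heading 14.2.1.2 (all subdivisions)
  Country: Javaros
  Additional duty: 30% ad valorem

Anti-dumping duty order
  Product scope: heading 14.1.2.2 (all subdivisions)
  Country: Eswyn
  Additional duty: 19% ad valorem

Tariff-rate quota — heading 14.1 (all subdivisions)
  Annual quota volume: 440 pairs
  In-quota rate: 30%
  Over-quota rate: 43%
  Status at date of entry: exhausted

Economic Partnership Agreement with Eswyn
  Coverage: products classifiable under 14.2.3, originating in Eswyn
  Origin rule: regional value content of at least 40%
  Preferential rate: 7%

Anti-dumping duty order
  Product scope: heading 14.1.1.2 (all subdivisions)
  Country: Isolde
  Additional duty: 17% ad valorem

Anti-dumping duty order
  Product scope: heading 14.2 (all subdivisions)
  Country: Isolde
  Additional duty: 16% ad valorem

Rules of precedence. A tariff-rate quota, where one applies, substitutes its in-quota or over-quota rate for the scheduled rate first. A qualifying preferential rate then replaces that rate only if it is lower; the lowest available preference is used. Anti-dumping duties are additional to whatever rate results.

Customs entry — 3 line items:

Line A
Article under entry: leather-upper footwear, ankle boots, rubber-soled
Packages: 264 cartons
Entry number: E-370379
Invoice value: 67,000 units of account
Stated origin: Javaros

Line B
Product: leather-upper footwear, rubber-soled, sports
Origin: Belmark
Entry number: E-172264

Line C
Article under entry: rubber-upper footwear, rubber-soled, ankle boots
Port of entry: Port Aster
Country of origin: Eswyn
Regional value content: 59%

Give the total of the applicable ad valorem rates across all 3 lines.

Line A: leather-upper → 14.1; rubber-soled → 14.1.2; ankle boots → 14.1.2.3. Scheduled 34%. quota on 14.1 exhausted → over-quota 43%. → 43%.
Line B: leather-upper → 14.1; rubber-soled → 14.1.2; sports → 14.1.2.1. Scheduled 38%. quota on 14.1 exhausted → over-quota 43%. → 43%.
Line C: rubber-upper → 14.2; rubber-soled → 14.2.3; ankle boots → 14.2.3.2. Scheduled 32%. Eswyn agreement on 14.1.1.3: 14.2.3.2 not covered; Eswyn agreement on 14.2.3: RVC ≥ 40% → 7% available; preferential 7%. → 7%.
Sum: 43% + 43% + 7% = 93%.

93%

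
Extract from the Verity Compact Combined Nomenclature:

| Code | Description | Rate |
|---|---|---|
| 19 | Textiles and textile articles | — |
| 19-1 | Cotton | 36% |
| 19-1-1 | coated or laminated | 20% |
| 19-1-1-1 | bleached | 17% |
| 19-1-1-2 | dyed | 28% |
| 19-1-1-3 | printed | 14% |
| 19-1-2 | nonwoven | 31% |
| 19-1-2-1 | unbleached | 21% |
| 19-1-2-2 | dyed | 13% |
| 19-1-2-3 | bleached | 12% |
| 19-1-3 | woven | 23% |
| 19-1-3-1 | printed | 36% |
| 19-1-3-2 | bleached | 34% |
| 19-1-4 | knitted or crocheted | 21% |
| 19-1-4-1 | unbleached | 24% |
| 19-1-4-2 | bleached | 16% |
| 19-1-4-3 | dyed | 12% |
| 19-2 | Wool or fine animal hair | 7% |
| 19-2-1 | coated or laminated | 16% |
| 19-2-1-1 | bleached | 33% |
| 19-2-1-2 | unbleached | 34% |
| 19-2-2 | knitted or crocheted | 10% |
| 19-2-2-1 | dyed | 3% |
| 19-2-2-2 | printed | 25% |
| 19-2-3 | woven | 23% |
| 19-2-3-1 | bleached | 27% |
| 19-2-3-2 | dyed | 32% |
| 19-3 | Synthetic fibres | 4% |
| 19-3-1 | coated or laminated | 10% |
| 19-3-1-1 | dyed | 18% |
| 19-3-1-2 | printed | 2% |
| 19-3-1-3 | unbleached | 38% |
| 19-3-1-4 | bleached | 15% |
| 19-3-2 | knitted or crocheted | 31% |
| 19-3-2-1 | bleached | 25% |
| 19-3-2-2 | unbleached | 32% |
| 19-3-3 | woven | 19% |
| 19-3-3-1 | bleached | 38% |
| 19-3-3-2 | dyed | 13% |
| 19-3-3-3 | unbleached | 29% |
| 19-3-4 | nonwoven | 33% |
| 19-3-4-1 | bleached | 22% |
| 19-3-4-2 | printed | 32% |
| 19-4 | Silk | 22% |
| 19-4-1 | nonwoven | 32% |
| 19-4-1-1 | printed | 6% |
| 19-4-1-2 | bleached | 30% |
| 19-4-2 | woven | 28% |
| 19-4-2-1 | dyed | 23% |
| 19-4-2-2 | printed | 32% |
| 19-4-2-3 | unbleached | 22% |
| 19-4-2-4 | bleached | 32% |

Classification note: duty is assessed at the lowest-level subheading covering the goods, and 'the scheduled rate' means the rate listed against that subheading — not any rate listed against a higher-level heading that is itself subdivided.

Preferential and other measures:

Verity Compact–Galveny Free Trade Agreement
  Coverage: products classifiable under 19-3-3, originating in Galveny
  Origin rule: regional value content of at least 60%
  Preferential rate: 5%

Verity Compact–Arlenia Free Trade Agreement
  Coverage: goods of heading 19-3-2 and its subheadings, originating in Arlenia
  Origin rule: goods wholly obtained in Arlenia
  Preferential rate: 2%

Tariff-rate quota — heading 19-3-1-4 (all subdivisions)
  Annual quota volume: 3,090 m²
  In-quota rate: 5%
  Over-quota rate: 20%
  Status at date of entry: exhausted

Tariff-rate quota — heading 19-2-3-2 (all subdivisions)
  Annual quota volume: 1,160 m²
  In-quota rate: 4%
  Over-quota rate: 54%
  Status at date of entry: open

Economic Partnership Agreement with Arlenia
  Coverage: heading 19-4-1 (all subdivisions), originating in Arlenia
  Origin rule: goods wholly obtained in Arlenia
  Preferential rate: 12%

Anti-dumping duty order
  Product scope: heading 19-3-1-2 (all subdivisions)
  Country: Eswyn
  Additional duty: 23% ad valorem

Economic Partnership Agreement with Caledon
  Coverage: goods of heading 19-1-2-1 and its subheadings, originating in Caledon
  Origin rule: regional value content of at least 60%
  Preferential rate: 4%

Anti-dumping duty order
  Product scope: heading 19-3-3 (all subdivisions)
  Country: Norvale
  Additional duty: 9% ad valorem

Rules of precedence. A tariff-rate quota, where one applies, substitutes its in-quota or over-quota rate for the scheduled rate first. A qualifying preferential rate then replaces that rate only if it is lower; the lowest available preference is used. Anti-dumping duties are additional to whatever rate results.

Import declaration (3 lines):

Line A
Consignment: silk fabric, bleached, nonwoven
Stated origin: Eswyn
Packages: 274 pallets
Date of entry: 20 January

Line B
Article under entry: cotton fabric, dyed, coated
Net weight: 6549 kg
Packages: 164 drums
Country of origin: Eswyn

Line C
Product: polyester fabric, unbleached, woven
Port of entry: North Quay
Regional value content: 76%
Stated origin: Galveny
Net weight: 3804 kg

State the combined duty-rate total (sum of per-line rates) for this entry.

Line A: silk → 19-4; nonwoven → 19-4-1; bleached → 19-4-1-2. Scheduled 30%. No special measure applies. → 30%.
Line B: cotton → 19-1; coated → 19-1-1; dyed → 19-1-1-2. Scheduled 28%. No special measure applies. → 28%.
Line C: polyester → 19-3; woven → 19-3-3; unbleached → 19-3-3-3. Scheduled 29%. Galveny agreement on 19-3-3: RVC ≥ 60% → 5% available; preferential 5%. → 5%.
Sum: 30% + 28% + 5% = 63%.

63%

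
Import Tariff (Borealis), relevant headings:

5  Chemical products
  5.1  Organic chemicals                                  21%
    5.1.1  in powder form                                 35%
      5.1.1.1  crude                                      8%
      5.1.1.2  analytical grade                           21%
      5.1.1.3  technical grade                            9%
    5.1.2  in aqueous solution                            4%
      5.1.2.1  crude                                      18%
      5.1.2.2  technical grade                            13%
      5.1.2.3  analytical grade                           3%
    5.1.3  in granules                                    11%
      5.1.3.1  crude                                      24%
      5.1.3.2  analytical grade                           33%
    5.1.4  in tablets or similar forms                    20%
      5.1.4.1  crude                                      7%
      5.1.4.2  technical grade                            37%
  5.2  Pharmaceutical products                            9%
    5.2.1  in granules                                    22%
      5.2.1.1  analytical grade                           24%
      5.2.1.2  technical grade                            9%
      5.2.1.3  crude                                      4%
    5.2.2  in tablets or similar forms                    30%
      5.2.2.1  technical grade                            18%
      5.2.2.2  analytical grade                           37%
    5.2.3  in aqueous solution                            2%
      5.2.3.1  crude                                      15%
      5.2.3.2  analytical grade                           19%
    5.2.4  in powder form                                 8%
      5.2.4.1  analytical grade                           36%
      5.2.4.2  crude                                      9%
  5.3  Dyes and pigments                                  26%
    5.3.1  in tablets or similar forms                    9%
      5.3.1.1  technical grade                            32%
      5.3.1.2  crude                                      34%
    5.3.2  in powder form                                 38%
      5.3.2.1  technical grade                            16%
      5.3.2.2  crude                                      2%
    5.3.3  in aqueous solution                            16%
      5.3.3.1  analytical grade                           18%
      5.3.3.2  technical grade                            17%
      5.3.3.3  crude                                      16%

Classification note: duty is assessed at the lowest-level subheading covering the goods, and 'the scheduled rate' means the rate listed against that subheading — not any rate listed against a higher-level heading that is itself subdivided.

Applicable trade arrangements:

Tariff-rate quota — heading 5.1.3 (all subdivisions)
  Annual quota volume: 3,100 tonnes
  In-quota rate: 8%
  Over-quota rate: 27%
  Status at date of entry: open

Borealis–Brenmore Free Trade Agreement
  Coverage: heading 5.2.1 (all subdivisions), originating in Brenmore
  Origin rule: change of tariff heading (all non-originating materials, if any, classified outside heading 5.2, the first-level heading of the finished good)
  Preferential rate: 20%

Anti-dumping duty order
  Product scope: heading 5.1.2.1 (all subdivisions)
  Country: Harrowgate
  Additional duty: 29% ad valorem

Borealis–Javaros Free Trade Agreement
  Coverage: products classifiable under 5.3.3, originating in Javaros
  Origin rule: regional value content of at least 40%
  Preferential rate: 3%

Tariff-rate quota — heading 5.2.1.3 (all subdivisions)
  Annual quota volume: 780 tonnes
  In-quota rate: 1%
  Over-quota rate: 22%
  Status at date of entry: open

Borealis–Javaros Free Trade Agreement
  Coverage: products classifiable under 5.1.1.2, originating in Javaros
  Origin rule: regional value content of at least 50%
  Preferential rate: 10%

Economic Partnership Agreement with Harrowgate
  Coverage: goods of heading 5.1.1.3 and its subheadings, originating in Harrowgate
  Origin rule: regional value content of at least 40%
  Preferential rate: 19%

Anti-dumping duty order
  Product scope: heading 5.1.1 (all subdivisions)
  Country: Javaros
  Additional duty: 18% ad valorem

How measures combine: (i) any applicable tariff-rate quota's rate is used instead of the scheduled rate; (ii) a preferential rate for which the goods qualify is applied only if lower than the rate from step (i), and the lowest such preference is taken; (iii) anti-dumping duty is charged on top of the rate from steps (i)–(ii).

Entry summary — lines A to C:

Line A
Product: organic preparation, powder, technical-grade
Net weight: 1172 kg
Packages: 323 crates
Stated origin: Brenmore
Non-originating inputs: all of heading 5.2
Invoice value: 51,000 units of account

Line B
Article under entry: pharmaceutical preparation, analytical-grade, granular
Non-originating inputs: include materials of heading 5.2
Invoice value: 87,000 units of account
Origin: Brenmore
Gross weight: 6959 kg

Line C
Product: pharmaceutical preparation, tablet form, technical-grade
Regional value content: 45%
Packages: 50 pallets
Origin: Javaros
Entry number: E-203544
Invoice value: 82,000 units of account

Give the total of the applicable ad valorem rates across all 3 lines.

Line A: organic → 5.1; powder → 5.1.1; technical-grade → 5.1.1.3. Scheduled 9%. Brenmore agreement on 5.2.1: 5.1.1.3 not covered. → 9%.
Line B: pharmaceutical → 5.2; granular → 5.2.1; analytical-grade → 5.2.1.1. Scheduled 24%. Brenmore agreement on 5.2.1: CTH not met. → 24%.
Line C: pharmaceutical → 5.2; tablet form → 5.2.2; technical-grade → 5.2.2.1. Scheduled 18%. Javaros agreement on 5.3.3: 5.2.2.1 not covered; Javaros agreement on 5.1.1.2: 5.2.2.1 not covered. → 18%.
Sum: 9% + 24% + 18% = 51%.

51%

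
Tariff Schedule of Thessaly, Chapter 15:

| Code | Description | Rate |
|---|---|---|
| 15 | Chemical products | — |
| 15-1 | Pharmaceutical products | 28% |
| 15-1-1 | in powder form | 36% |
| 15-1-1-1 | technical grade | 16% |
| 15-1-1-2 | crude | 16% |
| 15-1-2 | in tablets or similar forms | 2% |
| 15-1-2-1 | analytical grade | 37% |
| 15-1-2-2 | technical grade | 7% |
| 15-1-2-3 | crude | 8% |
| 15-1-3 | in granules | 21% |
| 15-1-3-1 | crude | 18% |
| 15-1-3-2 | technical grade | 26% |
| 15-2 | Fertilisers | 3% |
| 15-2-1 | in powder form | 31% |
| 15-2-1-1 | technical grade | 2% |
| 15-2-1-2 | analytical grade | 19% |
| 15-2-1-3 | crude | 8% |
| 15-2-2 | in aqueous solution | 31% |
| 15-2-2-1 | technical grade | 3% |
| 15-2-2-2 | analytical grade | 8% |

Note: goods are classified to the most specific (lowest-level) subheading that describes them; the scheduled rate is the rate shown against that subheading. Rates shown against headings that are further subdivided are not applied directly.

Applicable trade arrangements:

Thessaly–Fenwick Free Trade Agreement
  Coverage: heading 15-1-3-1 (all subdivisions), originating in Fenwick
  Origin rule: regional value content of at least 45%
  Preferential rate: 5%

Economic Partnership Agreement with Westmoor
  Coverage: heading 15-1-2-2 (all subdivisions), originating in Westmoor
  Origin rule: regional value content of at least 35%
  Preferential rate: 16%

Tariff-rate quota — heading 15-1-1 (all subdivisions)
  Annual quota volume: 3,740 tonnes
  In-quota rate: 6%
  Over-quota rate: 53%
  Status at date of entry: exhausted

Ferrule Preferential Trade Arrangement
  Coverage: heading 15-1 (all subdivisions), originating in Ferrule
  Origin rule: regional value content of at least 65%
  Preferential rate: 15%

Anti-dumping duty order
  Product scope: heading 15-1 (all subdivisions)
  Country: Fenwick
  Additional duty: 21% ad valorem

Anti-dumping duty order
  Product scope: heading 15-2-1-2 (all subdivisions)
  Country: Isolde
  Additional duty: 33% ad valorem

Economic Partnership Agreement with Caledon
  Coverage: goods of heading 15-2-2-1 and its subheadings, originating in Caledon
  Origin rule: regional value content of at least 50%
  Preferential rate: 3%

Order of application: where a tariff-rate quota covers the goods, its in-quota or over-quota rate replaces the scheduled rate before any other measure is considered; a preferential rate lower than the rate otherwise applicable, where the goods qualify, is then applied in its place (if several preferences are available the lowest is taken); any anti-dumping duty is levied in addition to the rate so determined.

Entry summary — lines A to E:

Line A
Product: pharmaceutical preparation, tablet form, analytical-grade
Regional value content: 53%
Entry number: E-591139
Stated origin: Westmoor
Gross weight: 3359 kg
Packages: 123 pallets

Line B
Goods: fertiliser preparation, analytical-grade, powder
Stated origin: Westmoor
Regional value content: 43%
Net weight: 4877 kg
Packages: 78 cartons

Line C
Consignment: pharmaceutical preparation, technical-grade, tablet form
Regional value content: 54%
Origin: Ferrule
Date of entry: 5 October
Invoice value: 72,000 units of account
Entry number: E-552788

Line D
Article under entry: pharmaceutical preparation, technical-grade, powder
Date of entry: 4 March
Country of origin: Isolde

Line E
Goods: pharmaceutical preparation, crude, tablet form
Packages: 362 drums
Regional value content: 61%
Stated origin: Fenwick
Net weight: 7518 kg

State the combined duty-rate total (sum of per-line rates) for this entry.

145%

Line A: pharmaceutical → 15-1; tablet form → 15-1-2; analytical-grade → 15-1-2-1. Scheduled 37%. Westmoor agreement on 15-1-2-2: 15-1-2-1 not covered. → 37%.
Line B: fertiliser → 15-2; powder → 15-2-1; analytical-grade → 15-2-1-2. Scheduled 19%. Westmoor agreement on 15-1-2-2: 15-2-1-2 not covered. → 19%.
Line C: pharmaceutical → 15-1; tablet form → 15-1-2; technical-grade → 15-1-2-2. Scheduled 7%. Ferrule agreement on 15-1: RVC < 65%. → 7%.
Line D: pharmaceutical → 15-1; powder → 15-1-1; technical-grade → 15-1-1-1. Scheduled 16%. quota on 15-1-1 exhausted → over-quota 53%. → 53%.
Line E: pharmaceutical → 15-1; tablet form → 15-1-2; crude → 15-1-2-3. Scheduled 8%. Fenwick agreement on 15-1-3-1: 15-1-2-3 not covered; anti-dumping (Fenwick, 15-1): +21%; total 8% + 21% = 29%. → 29%.
Sum: 37% + 19% + 7% + 53% + 29% = 145%.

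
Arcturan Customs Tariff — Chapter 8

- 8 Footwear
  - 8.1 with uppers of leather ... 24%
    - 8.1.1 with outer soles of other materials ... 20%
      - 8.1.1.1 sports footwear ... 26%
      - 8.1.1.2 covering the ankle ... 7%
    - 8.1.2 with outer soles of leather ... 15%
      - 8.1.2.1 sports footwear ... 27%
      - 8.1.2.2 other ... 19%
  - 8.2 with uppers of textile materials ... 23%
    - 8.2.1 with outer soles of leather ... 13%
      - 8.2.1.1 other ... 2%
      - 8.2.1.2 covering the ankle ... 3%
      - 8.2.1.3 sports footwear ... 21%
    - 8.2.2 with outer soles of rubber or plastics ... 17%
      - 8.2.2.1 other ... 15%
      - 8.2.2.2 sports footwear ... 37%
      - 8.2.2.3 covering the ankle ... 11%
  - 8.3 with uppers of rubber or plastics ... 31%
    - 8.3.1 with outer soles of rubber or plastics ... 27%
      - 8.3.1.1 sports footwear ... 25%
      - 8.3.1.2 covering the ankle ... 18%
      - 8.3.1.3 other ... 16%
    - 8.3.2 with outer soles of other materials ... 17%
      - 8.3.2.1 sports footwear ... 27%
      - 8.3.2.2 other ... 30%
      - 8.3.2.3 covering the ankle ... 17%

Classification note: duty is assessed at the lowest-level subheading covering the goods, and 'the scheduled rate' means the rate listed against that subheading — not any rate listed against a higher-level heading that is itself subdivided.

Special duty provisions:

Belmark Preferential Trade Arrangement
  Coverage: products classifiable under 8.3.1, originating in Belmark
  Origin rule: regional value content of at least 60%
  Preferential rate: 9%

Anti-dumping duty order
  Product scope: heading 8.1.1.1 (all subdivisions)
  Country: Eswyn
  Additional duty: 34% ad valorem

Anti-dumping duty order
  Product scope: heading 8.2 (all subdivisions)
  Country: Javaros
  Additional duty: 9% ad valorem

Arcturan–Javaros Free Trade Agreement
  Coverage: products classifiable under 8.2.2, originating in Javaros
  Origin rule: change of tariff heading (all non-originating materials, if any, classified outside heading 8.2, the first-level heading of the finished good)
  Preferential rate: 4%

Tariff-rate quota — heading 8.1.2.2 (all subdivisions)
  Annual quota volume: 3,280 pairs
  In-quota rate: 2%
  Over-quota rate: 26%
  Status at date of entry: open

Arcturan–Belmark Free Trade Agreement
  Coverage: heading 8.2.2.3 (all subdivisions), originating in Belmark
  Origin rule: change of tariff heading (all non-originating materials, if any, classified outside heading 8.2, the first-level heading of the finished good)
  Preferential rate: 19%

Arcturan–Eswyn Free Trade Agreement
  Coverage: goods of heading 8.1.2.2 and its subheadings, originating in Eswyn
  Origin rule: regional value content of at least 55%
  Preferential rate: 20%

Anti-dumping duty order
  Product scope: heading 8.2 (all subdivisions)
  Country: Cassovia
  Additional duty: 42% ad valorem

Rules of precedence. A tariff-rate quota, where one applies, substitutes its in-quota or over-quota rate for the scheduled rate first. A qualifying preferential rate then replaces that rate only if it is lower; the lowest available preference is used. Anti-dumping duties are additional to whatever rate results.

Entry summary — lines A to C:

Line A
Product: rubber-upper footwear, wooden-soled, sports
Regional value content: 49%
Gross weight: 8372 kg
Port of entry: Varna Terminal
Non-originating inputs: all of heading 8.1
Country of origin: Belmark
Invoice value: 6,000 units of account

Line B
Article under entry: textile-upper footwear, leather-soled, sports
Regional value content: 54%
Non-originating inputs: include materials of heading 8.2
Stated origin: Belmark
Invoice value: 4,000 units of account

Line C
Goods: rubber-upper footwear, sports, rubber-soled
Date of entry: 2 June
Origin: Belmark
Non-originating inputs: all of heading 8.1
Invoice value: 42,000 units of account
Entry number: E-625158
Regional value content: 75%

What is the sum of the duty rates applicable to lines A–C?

Line A: rubber-upper → 8.3; wooden-soled → 8.3.2; sports → 8.3.2.1. Scheduled 27%. Belmark agreement on 8.3.1: 8.3.2.1 not covered; Belmark agreement on 8.2.2.3: 8.3.2.1 not covered. → 27%.
Line B: textile-upper → 8.2; leather-soled → 8.2.1; sports → 8.2.1.3. Scheduled 21%. Belmark agreement on 8.3.1: 8.2.1.3 not covered; Belmark agreement on 8.2.2.3: 8.2.1.3 not covered. → 21%.
Line C: rubber-upper → 8.3; rubber-soled → 8.3.1; sports → 8.3.1.1. Scheduled 25%. Belmark agreement on 8.3.1: RVC ≥ 60% → 9% available; Belmark agreement on 8.2.2.3: 8.3.1.1 not covered; preferential 9%. → 9%.
Sum: 27% + 21% + 9% = 57%.

57%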